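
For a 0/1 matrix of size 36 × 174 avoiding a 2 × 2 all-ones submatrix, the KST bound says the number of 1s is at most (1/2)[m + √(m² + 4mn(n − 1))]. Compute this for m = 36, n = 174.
z(36, 174; 2, 2) ≤ (1/2)[36 + √(36² + 4·36·174·173)] = (1/2)[36 + √4335984] = 1059.1513

Kővári–Sós–Turán: let r_1, ..., r_36 be the row sums and z = Σ r_i the total number of 1s. Each pair of columns can share at most one row with both entries 1 (else a 2×2 all-ones block appears), so Σ_i C(r_i, 2) ≤ C(174, 2) = 15051. By convexity Σ_i C(r_i, 2) ≥ 36·C(z/36, 2) = z(z − 36)/(2·36), giving z² − 36z − 36·174·173 ≤ 0 and hence z ≤ (1/2)[36 + √(1296 + 4·1083672)] = (1/2)[36 + √4335984] ≈ (1/2)(36 + 2082.3026) = 1059.1513.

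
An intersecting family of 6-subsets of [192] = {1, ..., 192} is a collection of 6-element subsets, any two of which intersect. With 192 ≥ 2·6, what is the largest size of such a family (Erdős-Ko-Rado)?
max |F| = C(191, 5) = 2009402703

Erdős-Ko-Rado (1961): when n ≥ 2k, max |F| = C(n−1, k−1). The bound is attained by the star {A : i ∈ A} for any fixed i ∈ [n]. Here C(192−1, 6−1) = C(191, 5) = 2009402703.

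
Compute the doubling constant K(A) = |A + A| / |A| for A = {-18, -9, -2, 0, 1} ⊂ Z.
K = |A + A| / |A| = 14/5

Enumerate A + A = {a + b : a, b ∈ A}. With |A| = 5, there are |A|^2 = 25 ordered sum pairs; collecting distinct values, A + A = {-36, -27, -20, -18, -17, -11, -9, -8, -4, -2, -1, 0, 1, 2}, so |A + A| = 14. Thus K = 14/5. For comparison, the minimum possible |A + A| over all 5-element sets is 2·5 − 1 = 9 (so min K = 9/5), attained only by arithmetic progressions.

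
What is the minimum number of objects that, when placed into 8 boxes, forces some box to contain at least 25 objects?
n = (25 − 1)·8 + 1 = 193

By the generalised pigeonhole principle, to guarantee some box contains ≥ r objects we need more than (r − 1) · k objects total. Threshold: n = (r − 1) · k + 1. With r = 25 and k = 8: n = 24 · 8 + 1 = 192 + 1 = 193. For n = 192 = 24 · 8, we can put exactly 24 objects in every box, avoiding 25 in any single one — so 193 is tight.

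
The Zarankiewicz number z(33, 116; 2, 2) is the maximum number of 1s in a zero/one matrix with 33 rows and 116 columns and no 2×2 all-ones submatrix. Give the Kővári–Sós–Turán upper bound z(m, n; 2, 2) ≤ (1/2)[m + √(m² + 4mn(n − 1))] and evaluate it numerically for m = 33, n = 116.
z(33, 116; 2, 2) ≤ (1/2)[33 + √(33² + 4·33·116·115)] = (1/2)[33 + √1761969] = 680.1959

Kővári–Sós–Turán: let r_1, ..., r_33 be the row sums and z = Σ r_i the total number of 1s. Each pair of columns can share at most one row with both entries 1 (else a 2×2 all-ones block appears), so Σ_i C(r_i, 2) ≤ C(116, 2) = 6670. By convexity Σ_i C(r_i, 2) ≥ 33·C(z/33, 2) = z(z − 33)/(2·33), giving z² − 33z − 33·116·115 ≤ 0 and hence z ≤ (1/2)[33 + √(1089 + 4·440220)] = (1/2)[33 + √1761969] ≈ (1/2)(33 + 1327.3918) = 680.1959.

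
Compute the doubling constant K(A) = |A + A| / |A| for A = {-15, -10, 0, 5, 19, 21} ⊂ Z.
K = |A + A| / |A| = 20/6 = 10/3

Enumerate A + A = {a + b : a, b ∈ A}. With |A| = 6, there are |A|^2 = 36 ordered sum pairs; collecting distinct values, A + A = {-30, -25, -20, -15, -10, -5, 0, 4, 5, 6, 9, 10, 11, 19, 21, 24, 26, 38, 40, 42}, so |A + A| = 20. Thus K = 20/6 = 10/3. For comparison, the minimum possible |A + A| over all 6-element sets is 2·6 − 1 = 11 (so min K = 11/6), attained only by arithmetic progressions.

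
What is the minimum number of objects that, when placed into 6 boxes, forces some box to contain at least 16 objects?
n = (16 − 1)·6 + 1 = 91

By the generalised pigeonhole principle, to guarantee some box contains ≥ r objects we need more than (r − 1) · k objects total. Threshold: n = (r − 1) · k + 1. With r = 16 and k = 6: n = 15 · 6 + 1 = 90 + 1 = 91. For n = 90 = 15 · 6, we can put exactly 15 objects in every box, avoiding 16 in any single one — so 91 is tight.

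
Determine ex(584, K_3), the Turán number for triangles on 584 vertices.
ex(584, K_3) = ⌊584^2/4⌋ = 85264

Mantel (1907): a triangle-free graph on n vertices has at most ⌊n^2/4⌋ edges, with equality for the complete bipartite graph K_{⌊n/2⌋, ⌈n/2⌉}. For n = 584: ⌊584^2/4⌋ = ⌊341056/4⌋ = 85264. The extremal graph is K_{292, 292}, which has 292·292 = 85264 edges.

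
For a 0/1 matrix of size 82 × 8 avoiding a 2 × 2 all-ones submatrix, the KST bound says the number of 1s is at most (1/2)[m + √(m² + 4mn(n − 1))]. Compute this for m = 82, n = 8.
z(82, 8; 2, 2) ≤ (1/2)[82 + √(82² + 4·82·8·7)] = (1/2)[82 + √25092] = 120.2023

Kővári–Sós–Turán: let r_1, ..., r_82 be the row sums and z = Σ r_i the total number of 1s. Each pair of columns can share at most one row with both entries 1 (else a 2×2 all-ones block appears), so Σ_i C(r_i, 2) ≤ C(8, 2) = 28. By convexity Σ_i C(r_i, 2) ≥ 82·C(z/82, 2) = z(z − 82)/(2·82), giving z² − 82z − 82·8·7 ≤ 0 and hence z ≤ (1/2)[82 + √(6724 + 4·4592)] = (1/2)[82 + √25092] ≈ (1/2)(82 + 158.4045) = 120.2023.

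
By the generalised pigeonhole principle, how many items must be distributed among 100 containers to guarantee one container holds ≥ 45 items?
n = (45 − 1)·100 + 1 = 4401

By the generalised pigeonhole principle, to guarantee some box contains ≥ r objects we need more than (r − 1) · k objects total. Threshold: n = (r − 1) · k + 1. With r = 45 and k = 100: n = 44 · 100 + 1 = 4400 + 1 = 4401. For n = 4400 = 44 · 100, we can put exactly 44 objects in every box, avoiding 45 in any single one — so 4401 is tight.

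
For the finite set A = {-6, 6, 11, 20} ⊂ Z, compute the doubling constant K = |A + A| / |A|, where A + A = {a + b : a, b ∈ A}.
K = |A + A| / |A| = 10/4 = 5/2

Enumerate A + A = {a + b : a, b ∈ A}. With |A| = 4, there are |A|^2 = 16 ordered sum pairs; collecting distinct values, A + A = {-12, 0, 5, 12, 14, 17, 22, 26, 31, 40}, so |A + A| = 10. Thus K = 10/4 = 5/2. For comparison, the minimum possible |A + A| over all 4-element sets is 2·4 − 1 = 7 (so min K = 7/4), attained only by arithmetic progressions.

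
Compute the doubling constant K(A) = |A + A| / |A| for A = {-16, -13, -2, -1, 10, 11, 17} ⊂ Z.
K = |A + A| / |A| = 25/7

Enumerate A + A = {a + b : a, b ∈ A}. With |A| = 7, there are |A|^2 = 49 ordered sum pairs; collecting distinct values, A + A = {-32, -29, -26, -18, -17, -15, -14, -6, -5, -4, -3, -2, 1, 4, 8, 9, 10, 15, 16, 20, 21, 22, 27, 28, 34}, so |A + A| = 25. Thus K = 25/7. For comparison, the minimum possible |A + A| over all 7-element sets is 2·7 − 1 = 13 (so min K = 13/7), attained only by arithmetic progressions.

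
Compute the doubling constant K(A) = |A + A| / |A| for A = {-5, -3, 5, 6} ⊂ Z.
K = |A + A| / |A| = 10/4 = 5/2

Enumerate A + A = {a + b : a, b ∈ A}. With |A| = 4, there are |A|^2 = 16 ordered sum pairs; collecting distinct values, A + A = {-10, -8, -6, 0, 1, 2, 3, 10, 11, 12}, so |A + A| = 10. Thus K = 10/4 = 5/2. For comparison, the minimum possible |A + A| over all 4-element sets is 2·4 − 1 = 7 (so min K = 7/4), attained only by arithmetic progressions.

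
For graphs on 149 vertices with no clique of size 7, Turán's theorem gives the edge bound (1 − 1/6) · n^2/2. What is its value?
Turán density bound = (5/6) · 149^2/2 = 111005/12 ≈ 9250.4167

Turán's theorem: ex(n, K_{r+1}) is achieved by the complete r-partite Turán graph T(n, r) with parts as balanced as possible, and is at most (1 − 1/r) · n^2/2. For r = 6, n = 149: the density bound is (5/6) · 22201/2 = 111005/12 ≈ 9250.4167. The integer-valued extremum is e(T(149, 6)) = 9250, which is strictly less than the density bound 111005/12 since 6 ∤ 149 (the parts of T(149, 6) cannot all be equal).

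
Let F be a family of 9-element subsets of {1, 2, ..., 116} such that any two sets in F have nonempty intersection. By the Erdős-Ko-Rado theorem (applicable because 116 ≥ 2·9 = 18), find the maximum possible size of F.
max |F| = C(115, 8) = 591486111810

Erdős-Ko-Rado (1961): when n ≥ 2k, max |F| = C(n−1, k−1). The bound is attained by the star {A : i ∈ A} for any fixed i ∈ [n]. Here C(116−1, 9−1) = C(115, 8) = 591486111810.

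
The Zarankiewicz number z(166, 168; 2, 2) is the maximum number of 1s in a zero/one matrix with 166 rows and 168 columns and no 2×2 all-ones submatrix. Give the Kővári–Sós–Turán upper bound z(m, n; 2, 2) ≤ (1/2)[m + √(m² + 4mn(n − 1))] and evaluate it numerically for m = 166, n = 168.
z(166, 168; 2, 2) ≤ (1/2)[166 + √(166² + 4·166·168·167)] = (1/2)[166 + √18656740] = 2242.6724

Kővári–Sós–Turán: let r_1, ..., r_166 be the row sums and z = Σ r_i the total number of 1s. Each pair of columns can share at most one row with both entries 1 (else a 2×2 all-ones block appears), so Σ_i C(r_i, 2) ≤ C(168, 2) = 14028. By convexity Σ_i C(r_i, 2) ≥ 166·C(z/166, 2) = z(z − 166)/(2·166), giving z² − 166z − 166·168·167 ≤ 0 and hence z ≤ (1/2)[166 + √(27556 + 4·4657296)] = (1/2)[166 + √18656740] ≈ (1/2)(166 + 4319.3449) = 2242.6724.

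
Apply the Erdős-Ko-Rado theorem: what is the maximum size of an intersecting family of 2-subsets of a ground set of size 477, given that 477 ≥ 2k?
max |F| = C(476, 1) = 476

The Erdős-Ko-Rado theorem states: for n ≥ 2k, an intersecting family of k-subsets of an n-element set has size at most C(n − 1, k − 1), with equality for 'star' families {A ⊆ [n] : |A| = k, i ∈ A} (fix an element i). For n = 477, k = 2: C(476, 1) = 476.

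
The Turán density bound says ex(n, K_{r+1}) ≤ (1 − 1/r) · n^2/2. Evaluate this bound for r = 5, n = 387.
Turán density bound = (4/5) · 387^2/2 = 299538/5 ≈ 59907.6

Turán's theorem: ex(n, K_{r+1}) is achieved by the complete r-partite Turán graph T(n, r) with parts as balanced as possible, and is at most (1 − 1/r) · n^2/2. For r = 5, n = 387: the density bound is (4/5) · 149769/2 = 299538/5 ≈ 59907.6. The integer-valued extremum is e(T(387, 5)) = 59907, which is strictly less than the density bound 299538/5 since 5 ∤ 387 (the parts of T(387, 5) cannot all be equal).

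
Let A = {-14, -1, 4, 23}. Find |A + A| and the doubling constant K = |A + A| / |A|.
K = |A + A| / |A| = 10/4 = 5/2

Enumerate A + A = {a + b : a, b ∈ A}. With |A| = 4, there are |A|^2 = 16 ordered sum pairs; collecting distinct values, A + A = {-28, -15, -10, -2, 3, 8, 9, 22, 27, 46}, so |A + A| = 10. Thus K = 10/4 = 5/2. For comparison, the minimum possible |A + A| over all 4-element sets is 2·4 − 1 = 7 (so min K = 7/4), attained only by arithmetic progressions.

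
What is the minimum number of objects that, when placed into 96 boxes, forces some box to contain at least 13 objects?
n = (13 − 1)·96 + 1 = 1153

By the generalised pigeonhole principle, to guarantee some box contains ≥ r objects we need more than (r − 1) · k objects total. Threshold: n = (r − 1) · k + 1. With r = 13 and k = 96: n = 12 · 96 + 1 = 1152 + 1 = 1153. For n = 1152 = 12 · 96, we can put exactly 12 objects in every box, avoiding 13 in any single one — so 1153 is tight.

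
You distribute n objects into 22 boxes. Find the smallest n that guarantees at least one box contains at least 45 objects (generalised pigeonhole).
n = (45 − 1)·22 + 1 = 969

By the generalised pigeonhole principle, to guarantee some box contains ≥ r objects we need more than (r − 1) · k objects total. Threshold: n = (r − 1) · k + 1. With r = 45 and k = 22: n = 44 · 22 + 1 = 968 + 1 = 969. For n = 968 = 44 · 22, we can put exactly 44 objects in every box, avoiding 45 in any single one — so 969 is tight.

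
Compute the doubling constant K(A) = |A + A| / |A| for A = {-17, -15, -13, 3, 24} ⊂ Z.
K = |A + A| / |A| = 14/5

Enumerate A + A = {a + b : a, b ∈ A}. With |A| = 5, there are |A|^2 = 25 ordered sum pairs; collecting distinct values, A + A = {-34, -32, -30, -28, -26, -14, -12, -10, 6, 7, 9, 11, 27, 48}, so |A + A| = 14. Thus K = 14/5. For comparison, the minimum possible |A + A| over all 5-element sets is 2·5 − 1 = 9 (so min K = 9/5), attained only by arithmetic progressions.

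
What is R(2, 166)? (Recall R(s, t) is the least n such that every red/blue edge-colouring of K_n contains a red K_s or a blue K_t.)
R(2, 166) = 166

R(2, k) = k for all k ≥ 2: in a 2-colouring of K_k, either some edge is red (a red K_2) or all edges are blue (a blue K_k). And K_{165} coloured all-blue has no blue K_166, so R(2, 166) > 165. Hence R(2, 166) = 166.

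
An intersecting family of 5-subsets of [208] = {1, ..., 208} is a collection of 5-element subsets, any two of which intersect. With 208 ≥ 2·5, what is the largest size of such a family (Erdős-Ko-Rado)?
max |F| = C(207, 4) = 74303685

Erdős-Ko-Rado (1961): when n ≥ 2k, max |F| = C(n−1, k−1). The bound is attained by the star {A : i ∈ A} for any fixed i ∈ [n]. Here C(208−1, 5−1) = C(207, 4) = 74303685.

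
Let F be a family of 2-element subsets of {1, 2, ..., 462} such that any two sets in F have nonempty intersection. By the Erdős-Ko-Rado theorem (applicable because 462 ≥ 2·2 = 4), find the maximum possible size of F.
max |F| = C(461, 1) = 461

Erdős-Ko-Rado (1961): when n ≥ 2k, max |F| = C(n−1, k−1). The bound is attained by the star {A : i ∈ A} for any fixed i ∈ [n]. Here C(462−1, 2−1) = C(461, 1) = 461.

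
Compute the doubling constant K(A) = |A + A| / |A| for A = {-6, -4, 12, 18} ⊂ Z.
K = |A + A| / |A| = 10/4 = 5/2

Enumerate A + A = {a + b : a, b ∈ A}. With |A| = 4, there are |A|^2 = 16 ordered sum pairs; collecting distinct values, A + A = {-12, -10, -8, 6, 8, 12, 14, 24, 30, 36}, so |A + A| = 10. Thus K = 10/4 = 5/2. For comparison, the minimum possible |A + A| over all 4-element sets is 2·4 − 1 = 7 (so min K = 7/4), attained only by arithmetic progressions.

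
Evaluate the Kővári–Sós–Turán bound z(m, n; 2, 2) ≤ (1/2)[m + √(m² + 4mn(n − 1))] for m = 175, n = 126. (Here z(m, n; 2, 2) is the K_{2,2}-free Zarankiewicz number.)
z(175, 126; 2, 2) ≤ (1/2)[175 + √(175² + 4·175·126·125)] = (1/2)[175 + √11055625] = 1750

Kővári–Sós–Turán: let r_1, ..., r_175 be the row sums and z = Σ r_i the total number of 1s. Each pair of columns can share at most one row with both entries 1 (else a 2×2 all-ones block appears), so Σ_i C(r_i, 2) ≤ C(126, 2) = 7875. By convexity Σ_i C(r_i, 2) ≥ 175·C(z/175, 2) = z(z − 175)/(2·175), giving z² − 175z − 175·126·125 ≤ 0 and hence z ≤ (1/2)[175 + √(30625 + 4·2756250)] = (1/2)[175 + √11055625] ≈ (1/2)(175 + 3325) = 1750.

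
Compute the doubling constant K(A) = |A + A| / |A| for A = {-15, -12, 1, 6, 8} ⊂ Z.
K = |A + A| / |A| = 15/5 = 3

Enumerate A + A = {a + b : a, b ∈ A}. With |A| = 5, there are |A|^2 = 25 ordered sum pairs; collecting distinct values, A + A = {-30, -27, -24, -14, -11, -9, -7, -6, -4, 2, 7, 9, 12, 14, 16}, so |A + A| = 15. Thus K = 15/5 = 3. For comparison, the minimum possible |A + A| over all 5-element sets is 2·5 − 1 = 9 (so min K = 9/5), attained only by arithmetic progressions.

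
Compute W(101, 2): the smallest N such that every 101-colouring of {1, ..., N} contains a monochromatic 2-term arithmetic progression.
W(101, 2) = 101 + 1 = 102

A 2-term AP is any pair of integers, so a monochromatic 2-AP exists iff some colour is used at least twice. With 101 colours, the colouring i ↦ i on {1, ..., 101} uses each colour once, avoiding any monochromatic pair, so W(101, 2) > 101. For {1, ..., 102}, pigeonhole forces two integers of the same colour, which form a monochromatic 2-AP. Hence W(101, 2) = 102.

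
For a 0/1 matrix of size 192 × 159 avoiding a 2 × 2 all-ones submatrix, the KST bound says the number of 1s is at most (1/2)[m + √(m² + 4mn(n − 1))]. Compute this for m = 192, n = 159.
z(192, 159; 2, 2) ≤ (1/2)[192 + √(192² + 4·192·159·158)] = (1/2)[192 + √19330560] = 2294.3266

Kővári–Sós–Turán: let r_1, ..., r_192 be the row sums and z = Σ r_i the total number of 1s. Each pair of columns can share at most one row with both entries 1 (else a 2×2 all-ones block appears), so Σ_i C(r_i, 2) ≤ C(159, 2) = 12561. By convexity Σ_i C(r_i, 2) ≥ 192·C(z/192, 2) = z(z − 192)/(2·192), giving z² − 192z − 192·159·158 ≤ 0 and hence z ≤ (1/2)[192 + √(36864 + 4·4823424)] = (1/2)[192 + √19330560] ≈ (1/2)(192 + 4396.6533) = 2294.3266.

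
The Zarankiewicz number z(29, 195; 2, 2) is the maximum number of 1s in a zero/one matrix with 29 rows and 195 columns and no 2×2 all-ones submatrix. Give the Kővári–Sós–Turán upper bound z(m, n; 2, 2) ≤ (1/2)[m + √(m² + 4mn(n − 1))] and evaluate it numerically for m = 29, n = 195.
z(29, 195; 2, 2) ≤ (1/2)[29 + √(29² + 4·29·195·194)] = (1/2)[29 + √4389121] = 1062.0115

Kővári–Sós–Turán: let r_1, ..., r_29 be the row sums and z = Σ r_i the total number of 1s. Each pair of columns can share at most one row with both entries 1 (else a 2×2 all-ones block appears), so Σ_i C(r_i, 2) ≤ C(195, 2) = 18915. By convexity Σ_i C(r_i, 2) ≥ 29·C(z/29, 2) = z(z − 29)/(2·29), giving z² − 29z − 29·195·194 ≤ 0 and hence z ≤ (1/2)[29 + √(841 + 4·1097070)] = (1/2)[29 + √4389121] ≈ (1/2)(29 + 2095.0229) = 1062.0115.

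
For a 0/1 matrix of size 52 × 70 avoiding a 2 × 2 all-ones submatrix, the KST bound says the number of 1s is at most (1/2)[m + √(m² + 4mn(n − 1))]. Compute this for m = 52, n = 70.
z(52, 70; 2, 2) ≤ (1/2)[52 + √(52² + 4·52·70·69)] = (1/2)[52 + √1007344] = 527.8326

Kővári–Sós–Turán: let r_1, ..., r_52 be the row sums and z = Σ r_i the total number of 1s. Each pair of columns can share at most one row with both entries 1 (else a 2×2 all-ones block appears), so Σ_i C(r_i, 2) ≤ C(70, 2) = 2415. By convexity Σ_i C(r_i, 2) ≥ 52·C(z/52, 2) = z(z − 52)/(2·52), giving z² − 52z − 52·70·69 ≤ 0 and hence z ≤ (1/2)[52 + √(2704 + 4·251160)] = (1/2)[52 + √1007344] ≈ (1/2)(52 + 1003.6653) = 527.8326.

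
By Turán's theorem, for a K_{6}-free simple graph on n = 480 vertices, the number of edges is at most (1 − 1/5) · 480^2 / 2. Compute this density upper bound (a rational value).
Turán density bound = (4/5) · 480^2/2 = 92160

Turán's theorem: ex(n, K_{r+1}) is achieved by the complete r-partite Turán graph T(n, r) with parts as balanced as possible, and is at most (1 − 1/r) · n^2/2. For r = 5, n = 480: the density bound is (4/5) · 230400/2 = 92160. Since 5 ∣ 480, the Turán graph T(480, 5) has parts of equal size 96, and its edge count e(T(480, 5)) = 92160 attains the density bound exactly.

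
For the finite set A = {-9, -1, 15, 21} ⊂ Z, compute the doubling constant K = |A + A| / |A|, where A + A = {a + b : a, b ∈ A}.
K = |A + A| / |A| = 10/4 = 5/2

Enumerate A + A = {a + b : a, b ∈ A}. With |A| = 4, there are |A|^2 = 16 ordered sum pairs; collecting distinct values, A + A = {-18, -10, -2, 6, 12, 14, 20, 30, 36, 42}, so |A + A| = 10. Thus K = 10/4 = 5/2. For comparison, the minimum possible |A + A| over all 4-element sets is 2·4 − 1 = 7 (so min K = 7/4), attained only by arithmetic progressions.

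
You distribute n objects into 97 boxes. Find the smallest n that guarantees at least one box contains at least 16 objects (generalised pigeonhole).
n = (16 − 1)·97 + 1 = 1456

By the generalised pigeonhole principle, to guarantee some box contains ≥ r objects we need more than (r − 1) · k objects total. Threshold: n = (r − 1) · k + 1. With r = 16 and k = 97: n = 15 · 97 + 1 = 1455 + 1 = 1456. For n = 1455 = 15 · 97, we can put exactly 15 objects in every box, avoiding 16 in any single one — so 1456 is tight.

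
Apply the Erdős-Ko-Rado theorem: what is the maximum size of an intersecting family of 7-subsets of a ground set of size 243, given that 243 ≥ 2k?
max |F| = C(242, 6) = 262080288316

Erdős-Ko-Rado (1961): when n ≥ 2k, max |F| = C(n−1, k−1). The bound is attained by the star {A : i ∈ A} for any fixed i ∈ [n]. Here C(243−1, 7−1) = C(242, 6) = 262080288316.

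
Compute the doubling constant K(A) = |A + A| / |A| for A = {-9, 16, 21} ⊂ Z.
K = |A + A| / |A| = 6/3 = 2

Enumerate A + A = {a + b : a, b ∈ A}. With |A| = 3, there are |A|^2 = 9 ordered sum pairs; collecting distinct values, A + A = {-18, 7, 12, 32, 37, 42}, so |A + A| = 6. Thus K = 6/3 = 2. For comparison, the minimum possible |A + A| over all 3-element sets is 2·3 − 1 = 5 (so min K = 5/3), attained only by arithmetic progressions.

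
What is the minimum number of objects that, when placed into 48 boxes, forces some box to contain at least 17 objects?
n = (17 − 1)·48 + 1 = 769

By the generalised pigeonhole principle, to guarantee some box contains ≥ r objects we need more than (r − 1) · k objects total. Threshold: n = (r − 1) · k + 1. With r = 17 and k = 48: n = 16 · 48 + 1 = 768 + 1 = 769. For n = 768 = 16 · 48, we can put exactly 16 objects in every box, avoiding 17 in any single one — so 769 is tight.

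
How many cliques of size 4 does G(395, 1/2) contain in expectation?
E[# K_4] = C(395, 4) · (1/2)^C(4, 2) = 998988970 / 2^6 = 499494485/32 = 15609202.65625

For each 4-subset S of vertices (there are C(395, 4) = 998988970 such S), let X_S = 1 if S induces a K_4 (all C(4, 2) = 6 edges present). Then P(X_S = 1) = (1/2)^6 = 1/64. By linearity of expectation, E[# K_4] = C(395, 4) · (1/2)^6 = 998988970 / 64 = 499494485/32 = 15609202.65625.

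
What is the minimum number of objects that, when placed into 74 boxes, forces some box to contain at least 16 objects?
n = (16 − 1)·74 + 1 = 1111

By the generalised pigeonhole principle, to guarantee some box contains ≥ r objects we need more than (r − 1) · k objects total. Threshold: n = (r − 1) · k + 1. With r = 16 and k = 74: n = 15 · 74 + 1 = 1110 + 1 = 1111. For n = 1110 = 15 · 74, we can put exactly 15 objects in every box, avoiding 16 in any single one — so 1111 is tight.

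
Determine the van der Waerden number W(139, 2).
W(139, 2) = 139 + 1 = 140

A 2-term AP is any pair of integers, so a monochromatic 2-AP exists iff some colour is used at least twice. With 139 colours, the colouring i ↦ i on {1, ..., 139} uses each colour once, avoiding any monochromatic pair, so W(139, 2) > 139. For {1, ..., 140}, pigeonhole forces two integers of the same colour, which form a monochromatic 2-AP. Hence W(139, 2) = 140.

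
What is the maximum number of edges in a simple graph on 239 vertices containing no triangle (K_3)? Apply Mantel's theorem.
ex(239, K_3) = ⌊239^2/4⌋ = 14280

Mantel (1907): a triangle-free graph on n vertices has at most ⌊n^2/4⌋ edges, with equality for the complete bipartite graph K_{⌊n/2⌋, ⌈n/2⌉}. For n = 239: ⌊239^2/4⌋ = ⌊57121/4⌋ = 14280. The extremal graph is K_{119, 120}, which has 119·120 = 14280 edges.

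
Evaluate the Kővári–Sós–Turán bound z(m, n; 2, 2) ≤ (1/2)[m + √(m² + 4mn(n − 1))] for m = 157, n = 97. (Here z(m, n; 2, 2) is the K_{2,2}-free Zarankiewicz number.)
z(157, 97; 2, 2) ≤ (1/2)[157 + √(157² + 4·157·97·96)] = (1/2)[157 + √5872585] = 1290.1709

Kővári–Sós–Turán: let r_1, ..., r_157 be the row sums and z = Σ r_i the total number of 1s. Each pair of columns can share at most one row with both entries 1 (else a 2×2 all-ones block appears), so Σ_i C(r_i, 2) ≤ C(97, 2) = 4656. By convexity Σ_i C(r_i, 2) ≥ 157·C(z/157, 2) = z(z − 157)/(2·157), giving z² − 157z − 157·97·96 ≤ 0 and hence z ≤ (1/2)[157 + √(24649 + 4·1461984)] = (1/2)[157 + √5872585] ≈ (1/2)(157 + 2423.3417) = 1290.1709.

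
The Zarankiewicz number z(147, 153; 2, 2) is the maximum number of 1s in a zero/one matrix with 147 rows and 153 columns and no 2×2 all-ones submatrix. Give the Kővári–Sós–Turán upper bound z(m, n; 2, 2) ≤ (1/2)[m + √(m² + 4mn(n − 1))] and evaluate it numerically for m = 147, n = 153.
z(147, 153; 2, 2) ≤ (1/2)[147 + √(147² + 4·147·153·152)] = (1/2)[147 + √13696137] = 1923.9146

Kővári–Sós–Turán: let r_1, ..., r_147 be the row sums and z = Σ r_i the total number of 1s. Each pair of columns can share at most one row with both entries 1 (else a 2×2 all-ones block appears), so Σ_i C(r_i, 2) ≤ C(153, 2) = 11628. By convexity Σ_i C(r_i, 2) ≥ 147·C(z/147, 2) = z(z − 147)/(2·147), giving z² − 147z − 147·153·152 ≤ 0 and hence z ≤ (1/2)[147 + √(21609 + 4·3418632)] = (1/2)[147 + √13696137] ≈ (1/2)(147 + 3700.8292) = 1923.9146.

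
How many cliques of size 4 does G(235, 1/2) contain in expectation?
E[# K_4] = C(235, 4) · (1/2)^C(4, 2) = 123855810 / 2^6 = 61927905/32 = 1935247.03125

For each 4-subset S of vertices (there are C(235, 4) = 123855810 such S), let X_S = 1 if S induces a K_4 (all C(4, 2) = 6 edges present). Then P(X_S = 1) = (1/2)^6 = 1/64. By linearity of expectation, E[# K_4] = C(235, 4) · (1/2)^6 = 123855810 / 64 = 61927905/32 = 1935247.03125.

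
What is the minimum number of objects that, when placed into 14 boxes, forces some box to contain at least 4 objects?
n = (4 − 1)·14 + 1 = 43

By the generalised pigeonhole principle, to guarantee some box contains ≥ r objects we need more than (r − 1) · k objects total. Threshold: n = (r − 1) · k + 1. With r = 4 and k = 14: n = 3 · 14 + 1 = 42 + 1 = 43. For n = 42 = 3 · 14, we can put exactly 3 objects in every box, avoiding 4 in any single one — so 43 is tight.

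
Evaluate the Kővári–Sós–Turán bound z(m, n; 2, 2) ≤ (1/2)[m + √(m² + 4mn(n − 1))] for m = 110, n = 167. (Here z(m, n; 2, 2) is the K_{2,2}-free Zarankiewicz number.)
z(110, 167; 2, 2) ≤ (1/2)[110 + √(110² + 4·110·167·166)] = (1/2)[110 + √12209780] = 1802.1248

Kővári–Sós–Turán: let r_1, ..., r_110 be the row sums and z = Σ r_i the total number of 1s. Each pair of columns can share at most one row with both entries 1 (else a 2×2 all-ones block appears), so Σ_i C(r_i, 2) ≤ C(167, 2) = 13861. By convexity Σ_i C(r_i, 2) ≥ 110·C(z/110, 2) = z(z − 110)/(2·110), giving z² − 110z − 110·167·166 ≤ 0 and hence z ≤ (1/2)[110 + √(12100 + 4·3049420)] = (1/2)[110 + √12209780] ≈ (1/2)(110 + 3494.2496) = 1802.1248.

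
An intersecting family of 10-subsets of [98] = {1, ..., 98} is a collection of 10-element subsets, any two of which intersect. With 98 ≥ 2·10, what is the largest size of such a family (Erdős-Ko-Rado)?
max |F| = C(97, 9) = 1429144287220

Erdős-Ko-Rado (1961): when n ≥ 2k, max |F| = C(n−1, k−1). The bound is attained by the star {A : i ∈ A} for any fixed i ∈ [n]. Here C(98−1, 10−1) = C(97, 9) = 1429144287220.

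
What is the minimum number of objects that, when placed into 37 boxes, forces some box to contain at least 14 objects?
n = (14 − 1)·37 + 1 = 482

By the generalised pigeonhole principle, to guarantee some box contains ≥ r objects we need more than (r − 1) · k objects total. Threshold: n = (r − 1) · k + 1. With r = 14 and k = 37: n = 13 · 37 + 1 = 481 + 1 = 482. For n = 481 = 13 · 37, we can put exactly 13 objects in every box, avoiding 14 in any single one — so 482 is tight.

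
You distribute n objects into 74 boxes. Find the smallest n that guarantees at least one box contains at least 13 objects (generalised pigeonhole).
n = (13 − 1)·74 + 1 = 889

By the generalised pigeonhole principle, to guarantee some box contains ≥ r objects we need more than (r − 1) · k objects total. Threshold: n = (r − 1) · k + 1. With r = 13 and k = 74: n = 12 · 74 + 1 = 888 + 1 = 889. For n = 888 = 12 · 74, we can put exactly 12 objects in every box, avoiding 13 in any single one — so 889 is tight.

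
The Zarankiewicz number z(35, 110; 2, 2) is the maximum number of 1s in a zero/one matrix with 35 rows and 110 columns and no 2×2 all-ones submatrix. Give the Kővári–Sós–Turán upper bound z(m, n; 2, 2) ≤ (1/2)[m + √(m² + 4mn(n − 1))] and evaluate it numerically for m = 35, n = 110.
z(35, 110; 2, 2) ≤ (1/2)[35 + √(35² + 4·35·110·109)] = (1/2)[35 + √1679825] = 665.5403

Kővári–Sós–Turán: let r_1, ..., r_35 be the row sums and z = Σ r_i the total number of 1s. Each pair of columns can share at most one row with both entries 1 (else a 2×2 all-ones block appears), so Σ_i C(r_i, 2) ≤ C(110, 2) = 5995. By convexity Σ_i C(r_i, 2) ≥ 35·C(z/35, 2) = z(z − 35)/(2·35), giving z² − 35z − 35·110·109 ≤ 0 and hence z ≤ (1/2)[35 + √(1225 + 4·419650)] = (1/2)[35 + √1679825] ≈ (1/2)(35 + 1296.0806) = 665.5403.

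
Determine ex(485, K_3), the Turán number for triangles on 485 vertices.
ex(485, K_3) = ⌊485^2/4⌋ = 58806

Mantel (1907): a triangle-free graph on n vertices has at most ⌊n^2/4⌋ edges, with equality for the complete bipartite graph K_{⌊n/2⌋, ⌈n/2⌉}. For n = 485: ⌊485^2/4⌋ = ⌊235225/4⌋ = 58806. The extremal graph is K_{242, 243}, which has 242·243 = 58806 edges.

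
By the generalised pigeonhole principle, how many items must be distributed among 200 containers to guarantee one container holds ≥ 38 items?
n = (38 − 1)·200 + 1 = 7401

By the generalised pigeonhole principle, to guarantee some box contains ≥ r objects we need more than (r − 1) · k objects total. Threshold: n = (r − 1) · k + 1. With r = 38 and k = 200: n = 37 · 200 + 1 = 7400 + 1 = 7401. For n = 7400 = 37 · 200, we can put exactly 37 objects in every box, avoiding 38 in any single one — so 7401 is tight.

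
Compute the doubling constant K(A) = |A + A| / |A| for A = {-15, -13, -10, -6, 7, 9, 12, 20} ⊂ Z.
K = |A + A| / |A| = 32/8 = 4

Enumerate A + A = {a + b : a, b ∈ A}. With |A| = 8, there are |A|^2 = 64 ordered sum pairs; collecting distinct values, A + A = {-30, -28, -26, -25, -23, -21, -20, -19, -16, -12, -8, -6, -4, -3, -1, 1, 2, 3, 5, 6, 7, 10, 14, 16, 18, 19, 21, 24, 27, 29, 32, 40}, so |A + A| = 32. Thus K = 32/8 = 4. For comparison, the minimum possible |A + A| over all 8-element sets is 2·8 − 1 = 15 (so min K = 15/8), attained only by arithmetic progressions.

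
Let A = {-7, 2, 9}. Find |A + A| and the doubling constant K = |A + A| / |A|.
K = |A + A| / |A| = 6/3 = 2

Enumerate A + A = {a + b : a, b ∈ A}. With |A| = 3, there are |A|^2 = 9 ordered sum pairs; collecting distinct values, A + A = {-14, -5, 2, 4, 11, 18}, so |A + A| = 6. Thus K = 6/3 = 2. For comparison, the minimum possible |A + A| over all 3-element sets is 2·3 − 1 = 5 (so min K = 5/3), attained only by arithmetic progressions.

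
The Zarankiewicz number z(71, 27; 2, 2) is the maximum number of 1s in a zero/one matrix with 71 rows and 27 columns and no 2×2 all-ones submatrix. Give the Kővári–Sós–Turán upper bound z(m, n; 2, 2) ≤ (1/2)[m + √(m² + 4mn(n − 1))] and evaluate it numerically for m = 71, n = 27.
z(71, 27; 2, 2) ≤ (1/2)[71 + √(71² + 4·71·27·26)] = (1/2)[71 + √204409] = 261.5581

Kővári–Sós–Turán: let r_1, ..., r_71 be the row sums and z = Σ r_i the total number of 1s. Each pair of columns can share at most one row with both entries 1 (else a 2×2 all-ones block appears), so Σ_i C(r_i, 2) ≤ C(27, 2) = 351. By convexity Σ_i C(r_i, 2) ≥ 71·C(z/71, 2) = z(z − 71)/(2·71), giving z² − 71z − 71·27·26 ≤ 0 and hence z ≤ (1/2)[71 + √(5041 + 4·49842)] = (1/2)[71 + √204409] ≈ (1/2)(71 + 452.1161) = 261.5581.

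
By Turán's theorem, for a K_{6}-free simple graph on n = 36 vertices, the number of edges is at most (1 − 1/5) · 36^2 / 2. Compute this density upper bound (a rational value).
Turán density bound = (4/5) · 36^2/2 = 2592/5 ≈ 518.4

Turán's theorem: ex(n, K_{r+1}) is achieved by the complete r-partite Turán graph T(n, r) with parts as balanced as possible, and is at most (1 − 1/r) · n^2/2. For r = 5, n = 36: the density bound is (4/5) · 1296/2 = 2592/5 ≈ 518.4. The integer-valued extremum is e(T(36, 5)) = 518, which is strictly less than the density bound 2592/5 since 5 ∤ 36 (the parts of T(36, 5) cannot all be equal).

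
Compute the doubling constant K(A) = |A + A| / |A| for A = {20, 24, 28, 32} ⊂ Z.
K = |A + A| / |A| = 7/4

Enumerate A + A = {a + b : a, b ∈ A}. With |A| = 4, there are |A|^2 = 16 ordered sum pairs; collecting distinct values, A + A = {40, 44, 48, 52, 56, 60, 64}, so |A + A| = 7. Thus K = 7/4. Here |A + A| = 2|A| − 1 = 7, the minimum possible — so K = 7/4 is minimal, which holds iff A is an arithmetic progression.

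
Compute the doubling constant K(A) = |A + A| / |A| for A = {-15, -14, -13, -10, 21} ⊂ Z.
K = |A + A| / |A| = 14/5

Enumerate A + A = {a + b : a, b ∈ A}. With |A| = 5, there are |A|^2 = 25 ordered sum pairs; collecting distinct values, A + A = {-30, -29, -28, -27, -26, -25, -24, -23, -20, 6, 7, 8, 11, 42}, so |A + A| = 14. Thus K = 14/5. For comparison, the minimum possible |A + A| over all 5-element sets is 2·5 − 1 = 9 (so min K = 9/5), attained only by arithmetic progressions.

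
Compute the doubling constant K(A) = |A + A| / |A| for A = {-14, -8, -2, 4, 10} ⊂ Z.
K = |A + A| / |A| = 9/5

Enumerate A + A = {a + b : a, b ∈ A}. With |A| = 5, there are |A|^2 = 25 ordered sum pairs; collecting distinct values, A + A = {-28, -22, -16, -10, -4, 2, 8, 14, 20}, so |A + A| = 9. Thus K = 9/5. Here |A + A| = 2|A| − 1 = 9, the minimum possible — so K = 9/5 is minimal, which holds iff A is an arithmetic progression.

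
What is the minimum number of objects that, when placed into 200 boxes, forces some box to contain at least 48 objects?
n = (48 − 1)·200 + 1 = 9401

By the generalised pigeonhole principle, to guarantee some box contains ≥ r objects we need more than (r − 1) · k objects total. Threshold: n = (r − 1) · k + 1. With r = 48 and k = 200: n = 47 · 200 + 1 = 9400 + 1 = 9401. For n = 9400 = 47 · 200, we can put exactly 47 objects in every box, avoiding 48 in any single one — so 9401 is tight.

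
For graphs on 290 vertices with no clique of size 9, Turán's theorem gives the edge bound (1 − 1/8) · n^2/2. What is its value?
Turán density bound = (7/8) · 290^2/2 = 147175/4 ≈ 36793.75

Turán's theorem: ex(n, K_{r+1}) is achieved by the complete r-partite Turán graph T(n, r) with parts as balanced as possible, and is at most (1 − 1/r) · n^2/2. For r = 8, n = 290: the density bound is (7/8) · 84100/2 = 147175/4 ≈ 36793.75. The integer-valued extremum is e(T(290, 8)) = 36793, which is strictly less than the density bound 147175/4 since 8 ∤ 290 (the parts of T(290, 8) cannot all be equal).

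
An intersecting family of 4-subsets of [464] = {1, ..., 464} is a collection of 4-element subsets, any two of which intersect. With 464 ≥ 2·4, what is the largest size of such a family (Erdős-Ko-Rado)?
max |F| = C(463, 3) = 16435111

Erdős-Ko-Rado (1961): when n ≥ 2k, max |F| = C(n−1, k−1). The bound is attained by the star {A : i ∈ A} for any fixed i ∈ [n]. Here C(464−1, 4−1) = C(463, 3) = 16435111.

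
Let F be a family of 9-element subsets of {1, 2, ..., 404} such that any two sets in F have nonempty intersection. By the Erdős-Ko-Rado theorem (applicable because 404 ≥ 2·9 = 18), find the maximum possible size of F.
max |F| = C(403, 8) = 16090020602228430

The Erdős-Ko-Rado theorem states: for n ≥ 2k, an intersecting family of k-subsets of an n-element set has size at most C(n − 1, k − 1), with equality for 'star' families {A ⊆ [n] : |A| = k, i ∈ A} (fix an element i). For n = 404, k = 9: C(403, 8) = 16090020602228430.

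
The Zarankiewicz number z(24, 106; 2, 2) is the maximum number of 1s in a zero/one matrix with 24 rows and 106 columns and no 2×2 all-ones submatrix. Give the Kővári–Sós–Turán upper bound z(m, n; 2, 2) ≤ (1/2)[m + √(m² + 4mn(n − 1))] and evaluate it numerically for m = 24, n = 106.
z(24, 106; 2, 2) ≤ (1/2)[24 + √(24² + 4·24·106·105)] = (1/2)[24 + √1069056] = 528.9758

Kővári–Sós–Turán: let r_1, ..., r_24 be the row sums and z = Σ r_i the total number of 1s. Each pair of columns can share at most one row with both entries 1 (else a 2×2 all-ones block appears), so Σ_i C(r_i, 2) ≤ C(106, 2) = 5565. By convexity Σ_i C(r_i, 2) ≥ 24·C(z/24, 2) = z(z − 24)/(2·24), giving z² − 24z − 24·106·105 ≤ 0 and hence z ≤ (1/2)[24 + √(576 + 4·267120)] = (1/2)[24 + √1069056] ≈ (1/2)(24 + 1033.9516) = 528.9758.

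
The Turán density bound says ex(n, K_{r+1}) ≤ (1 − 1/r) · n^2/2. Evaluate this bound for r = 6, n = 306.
Turán density bound = (5/6) · 306^2/2 = 39015

Turán's theorem: ex(n, K_{r+1}) is achieved by the complete r-partite Turán graph T(n, r) with parts as balanced as possible, and is at most (1 − 1/r) · n^2/2. For r = 6, n = 306: the density bound is (5/6) · 93636/2 = 39015. Since 6 ∣ 306, the Turán graph T(306, 6) has parts of equal size 51, and its edge count e(T(306, 6)) = 39015 attains the density bound exactly.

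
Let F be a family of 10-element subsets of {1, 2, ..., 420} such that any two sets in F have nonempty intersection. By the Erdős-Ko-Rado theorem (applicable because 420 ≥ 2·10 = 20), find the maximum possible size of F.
max |F| = C(419, 9) = 1005991207314658708

Erdős-Ko-Rado (1961): when n ≥ 2k, max |F| = C(n−1, k−1). The bound is attained by the star {A : i ∈ A} for any fixed i ∈ [n]. Here C(420−1, 10−1) = C(419, 9) = 1005991207314658708.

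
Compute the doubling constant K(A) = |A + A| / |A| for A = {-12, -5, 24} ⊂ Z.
K = |A + A| / |A| = 6/3 = 2

Enumerate A + A = {a + b : a, b ∈ A}. With |A| = 3, there are |A|^2 = 9 ordered sum pairs; collecting distinct values, A + A = {-24, -17, -10, 12, 19, 48}, so |A + A| = 6. Thus K = 6/3 = 2. For comparison, the minimum possible |A + A| over all 3-element sets is 2·3 − 1 = 5 (so min K = 5/3), attained only by arithmetic progressions.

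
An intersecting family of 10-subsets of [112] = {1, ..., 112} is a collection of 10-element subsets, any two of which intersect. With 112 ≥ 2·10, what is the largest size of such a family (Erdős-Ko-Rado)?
max |F| = C(111, 9) = 5053035978705

The Erdős-Ko-Rado theorem states: for n ≥ 2k, an intersecting family of k-subsets of an n-element set has size at most C(n − 1, k − 1), with equality for 'star' families {A ⊆ [n] : |A| = k, i ∈ A} (fix an element i). For n = 112, k = 10: C(111, 9) = 5053035978705.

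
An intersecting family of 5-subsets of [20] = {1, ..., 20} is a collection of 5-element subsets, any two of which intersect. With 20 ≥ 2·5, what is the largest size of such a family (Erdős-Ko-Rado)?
max |F| = C(19, 4) = 3876

The Erdős-Ko-Rado theorem states: for n ≥ 2k, an intersecting family of k-subsets of an n-element set has size at most C(n − 1, k − 1), with equality for 'star' families {A ⊆ [n] : |A| = k, i ∈ A} (fix an element i). For n = 20, k = 5: C(19, 4) = 3876.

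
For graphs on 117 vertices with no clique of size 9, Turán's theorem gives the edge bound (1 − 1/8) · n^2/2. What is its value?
Turán density bound = (7/8) · 117^2/2 = 95823/16 ≈ 5988.9375

Turán's theorem: ex(n, K_{r+1}) is achieved by the complete r-partite Turán graph T(n, r) with parts as balanced as possible, and is at most (1 − 1/r) · n^2/2. For r = 8, n = 117: the density bound is (7/8) · 13689/2 = 95823/16 ≈ 5988.9375. The integer-valued extremum is e(T(117, 8)) = 5988, which is strictly less than the density bound 95823/16 since 8 ∤ 117 (the parts of T(117, 8) cannot all be equal).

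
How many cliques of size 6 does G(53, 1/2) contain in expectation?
E[# K_6] = C(53, 6) · (1/2)^C(6, 2) = 22957480 / 2^15 = 2869685/4096 ≈ 700.606689

For each 6-subset S of vertices (there are C(53, 6) = 22957480 such S), let X_S = 1 if S induces a K_6 (all C(6, 2) = 15 edges present). Then P(X_S = 1) = (1/2)^15 = 1/32768. By linearity of expectation, E[# K_6] = C(53, 6) · (1/2)^15 = 22957480 / 32768 = 2869685/4096 ≈ 700.606689.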